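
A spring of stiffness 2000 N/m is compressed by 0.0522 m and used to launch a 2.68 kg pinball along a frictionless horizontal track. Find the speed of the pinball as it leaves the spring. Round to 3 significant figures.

v = 1.43 m/s

Conservation of energy: ½kx² = ½mv²
v = x√(k/m) = 0.0522 × √(2000/2.68) = 1.426 m/s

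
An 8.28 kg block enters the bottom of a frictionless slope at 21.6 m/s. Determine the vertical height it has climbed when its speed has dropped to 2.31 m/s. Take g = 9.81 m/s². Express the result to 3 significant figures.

Conservation of energy: ½mv₁² = ½mv₂² + mgh
h = (v₁² − v₂²)/(2g) = (21.6² − 2.31²)/(2 × 9.81) = 23.51 m

h = 23.5 m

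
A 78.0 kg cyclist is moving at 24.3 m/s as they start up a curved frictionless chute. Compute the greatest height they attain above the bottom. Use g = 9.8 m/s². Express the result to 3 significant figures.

h = 30.1 m

Setting KE at the bottom equal to PE gained: ½mv² = mgh
h = v²/(2g) = 24.3²/(2 × 9.8) = 30.13 m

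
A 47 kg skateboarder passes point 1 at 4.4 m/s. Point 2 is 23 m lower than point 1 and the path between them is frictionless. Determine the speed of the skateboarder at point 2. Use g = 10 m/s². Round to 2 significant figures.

v = 22 m/s

Energy conservation between the two points: ½mv₀² + mgh = ½mv²
v² = v₀² + 2gh = (4.4)² + 2(10)(23) = 479.36
v = √479.36 = 21.89 m/s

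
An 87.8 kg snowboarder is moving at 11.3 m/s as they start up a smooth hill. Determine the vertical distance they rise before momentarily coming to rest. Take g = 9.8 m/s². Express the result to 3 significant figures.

h = 6.51 m

By energy conservation, ½mv² = mgh
h = v²/(2g) = 11.3²/(2 × 9.8) = 6.515 m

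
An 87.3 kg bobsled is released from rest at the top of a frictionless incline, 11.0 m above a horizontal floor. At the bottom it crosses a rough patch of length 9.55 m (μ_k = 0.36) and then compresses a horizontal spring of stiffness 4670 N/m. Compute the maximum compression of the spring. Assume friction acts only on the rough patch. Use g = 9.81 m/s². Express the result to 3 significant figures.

x = 1.67 m

Initial energy: E₁ = mgh = (87.3)(9.81)(11.0) = 9420.5 J
Friction removes W_f = μ_k mg d = (0.36)(87.3)(9.81)(9.55) = 2944 J
Energy reaching the spring: E = 9420.5 − 2944 = 6476.2 J
At max compression ½kx² = E ⇒ x = √(2E/k) = √(2 × 6476.2/4670) = 1.665 m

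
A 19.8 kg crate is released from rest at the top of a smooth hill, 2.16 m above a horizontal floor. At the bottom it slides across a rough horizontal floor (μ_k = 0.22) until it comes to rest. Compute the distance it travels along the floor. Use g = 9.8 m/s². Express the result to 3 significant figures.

Applying the work–energy principle:
At rest all PE has been dissipated by friction: mgh = μ_k m g d
d = h/μ_k = 2.16/0.22 = 9.818 m

d = 9.82 m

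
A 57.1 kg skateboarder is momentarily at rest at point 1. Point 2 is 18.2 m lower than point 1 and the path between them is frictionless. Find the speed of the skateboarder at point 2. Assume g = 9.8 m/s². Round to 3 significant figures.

Mechanical energy is conserved (no friction): mgh = ½mv²
v = √(2gh) = √(2 × 9.8 × 18.2) = √356.72 = 18.89 m/s

v = 18.9 m/s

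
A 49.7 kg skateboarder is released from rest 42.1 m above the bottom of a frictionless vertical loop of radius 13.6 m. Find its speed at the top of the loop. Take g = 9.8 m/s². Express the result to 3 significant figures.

Energy conservation: mgh = ½mv_top² + mg(2r)
v_top² = 2g(h − 2r) = 2(9.8)(42.1 − 27.20) = 292.0
v_top = 17.09 m/s

v = 17.1 m/s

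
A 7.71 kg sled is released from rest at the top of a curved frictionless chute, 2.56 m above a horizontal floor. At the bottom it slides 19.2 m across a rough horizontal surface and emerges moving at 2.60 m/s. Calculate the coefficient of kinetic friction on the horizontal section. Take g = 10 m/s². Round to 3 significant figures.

μ_k = 0.116

Energy bookkeeping (friction removes W_f = μ_k N d):
mgh = ½mv² + μ_k m g d
mgh = 197.38 J; ½mv² = 26.060 J
W_f = 197.38 − 26.060 = 171.3 J
μ_k = W_f/(mg·d) = 171.3/(77.10 × 19.2) = 0.1157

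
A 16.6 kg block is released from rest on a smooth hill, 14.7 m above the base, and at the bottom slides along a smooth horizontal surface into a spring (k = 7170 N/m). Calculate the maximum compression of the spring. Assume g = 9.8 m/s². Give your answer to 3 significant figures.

x = 0.817 m

Gravitational PE at the top equals spring PE at max compression: mgh = ½kx²
x = √(2mgh/k) = √(2 × 16.6 × 9.8 × 14.7 / 7170) = 0.8167 m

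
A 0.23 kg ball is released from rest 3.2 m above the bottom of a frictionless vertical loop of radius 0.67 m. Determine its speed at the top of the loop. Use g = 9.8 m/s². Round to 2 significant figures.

Energy conservation: mgh = ½mv_top² + mg(2r)
v_top² = 2g(h − 2r) = 2(9.8)(3.2 − 1.340) = 36.46
v_top = 6.038 m/s

v = 6.0 m/s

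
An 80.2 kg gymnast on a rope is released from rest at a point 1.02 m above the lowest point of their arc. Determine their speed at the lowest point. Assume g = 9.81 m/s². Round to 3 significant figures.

Equating total energy at the two states: mgh = ½mv²
v = √(2gh) = √(2 × 9.81 × 1.02) = √20.012 = 4.474 m/s

v = 4.47 m/s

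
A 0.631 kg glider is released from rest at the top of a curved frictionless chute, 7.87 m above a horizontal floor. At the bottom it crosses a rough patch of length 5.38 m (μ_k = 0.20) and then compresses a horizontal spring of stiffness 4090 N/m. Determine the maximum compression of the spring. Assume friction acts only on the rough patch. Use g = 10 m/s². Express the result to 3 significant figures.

Initial energy: E₁ = mgh = (0.631)(10)(7.87) = 49.660 J
Friction removes W_f = μ_k mg d = (0.20)(0.631)(10)(5.38) = 6.790 J
Energy reaching the spring: E = 49.660 − 6.790 = 42.870 J
At max compression ½kx² = E ⇒ x = √(2E/k) = √(2 × 42.870/4090) = 0.1448 m

x = 0.145 m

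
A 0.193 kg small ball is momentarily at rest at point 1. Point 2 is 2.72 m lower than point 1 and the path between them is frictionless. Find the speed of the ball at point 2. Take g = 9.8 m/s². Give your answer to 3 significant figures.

Energy conservation between the two points: mgh = ½mv²
v = √(2gh) = √(2 × 9.8 × 2.72) = √53.312 = 7.302 m/s

v = 7.30 m/s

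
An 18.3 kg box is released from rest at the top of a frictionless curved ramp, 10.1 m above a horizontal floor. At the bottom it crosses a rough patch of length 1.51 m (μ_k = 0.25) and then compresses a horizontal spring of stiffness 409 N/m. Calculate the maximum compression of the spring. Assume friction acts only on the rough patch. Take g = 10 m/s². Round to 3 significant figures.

Initial energy: E₁ = mgh = (18.3)(10)(10.1) = 1848.3 J
Friction removes W_f = μ_k mg d = (0.25)(18.3)(10)(1.51) = 69.08 J
Energy reaching the spring: E = 1848.3 − 69.08 = 1779.2 J
At max compression ½kx² = E ⇒ x = √(2E/k) = √(2 × 1779.2/409) = 2.950 m

x = 2.95 m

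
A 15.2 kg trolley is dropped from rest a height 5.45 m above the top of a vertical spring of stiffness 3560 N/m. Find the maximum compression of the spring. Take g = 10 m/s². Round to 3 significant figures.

x = 0.726 m

Take the reference level at the top of the uncompressed spring. At max compression the trolley has fallen H + x and is momentarily at rest:
mg(H + x) = ½kx²
½(3560)x² − (15.2)(10)x − (15.2)(10)(5.45) = 0
1780x² − 152.0x − 828.4 = 0
x = [152.0 + √(23104 + 5.8982e+06)]/(2 × 1780) = 0.7262 m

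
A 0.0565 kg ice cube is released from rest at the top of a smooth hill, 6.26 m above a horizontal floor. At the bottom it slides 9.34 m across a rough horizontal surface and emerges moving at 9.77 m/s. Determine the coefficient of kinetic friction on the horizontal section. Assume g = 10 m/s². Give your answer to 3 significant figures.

Applying the work–energy principle:
mgh = ½mv² + μ_k m g d
mgh = 3.5369 J; ½mv² = 2.6965 J
W_f = 3.5369 − 2.6965 = 0.8404 J
μ_k = W_f/(mg·d) = 0.8404/(0.5650 × 9.34) = 0.1592

μ_k = 0.159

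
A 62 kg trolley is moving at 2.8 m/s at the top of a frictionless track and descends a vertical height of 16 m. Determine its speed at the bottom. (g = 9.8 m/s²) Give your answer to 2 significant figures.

Mechanical energy is conserved (no friction): ½mv₀² + mgh = ½mv²
v² = v₀² + 2gh = (2.8)² + 2(9.8)(16) = 321.44
v = √321.44 = 17.93 m/s

v = 18 m/s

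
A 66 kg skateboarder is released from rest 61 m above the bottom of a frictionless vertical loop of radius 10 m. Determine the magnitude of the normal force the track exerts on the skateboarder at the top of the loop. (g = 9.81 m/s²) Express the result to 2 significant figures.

N = 4700 N

Energy from release to top (height 2r): mgh = ½mv_top² + mg(2r)
v_top² = 2g(h − 2r) = 2(9.81)(61 − 20.00) = 804.42 m²/s²
At the top, both N and weight point toward the centre: N + mg = mv_top²/r
N = m(v_top²/r − g) = 66(804.42/10 − 9.81) = 4662 N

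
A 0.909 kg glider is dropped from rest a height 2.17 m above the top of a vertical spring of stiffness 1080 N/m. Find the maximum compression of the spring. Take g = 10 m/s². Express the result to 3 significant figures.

x = 0.200 m

Let x be the compression. The total drop is H + x, and the glider is instantaneously at rest at max compression, so energy conservation gives:
mg(H + x) = ½kx²
½(1080)x² − (0.909)(10)x − (0.909)(10)(2.17) = 0
540.0x² − 9.090x − 19.73 = 0
x = [9.090 + √(82.63 + 42607)]/(2 × 540.0) = 0.1997 m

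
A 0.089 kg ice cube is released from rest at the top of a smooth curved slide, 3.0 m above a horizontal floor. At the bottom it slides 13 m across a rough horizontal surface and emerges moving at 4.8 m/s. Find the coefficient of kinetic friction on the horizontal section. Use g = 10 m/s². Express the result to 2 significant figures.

μ_k = 0.14

Energy at the top = energy at the end + work done against friction:
mgh = ½mv² + μ_k m g d
mgh = 2.6700 J; ½mv² = 1.0253 J
W_f = 2.6700 − 1.0253 = 1.645 J
μ_k = W_f/(mg·d) = 1.645/(0.8900 × 13) = 0.1422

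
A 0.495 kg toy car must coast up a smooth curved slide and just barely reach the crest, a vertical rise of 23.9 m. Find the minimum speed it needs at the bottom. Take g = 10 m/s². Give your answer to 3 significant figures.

At the top it is momentarily at rest, so all KE converts to PE: ½mv² = mgh
v = √(2gh) = √(2 × 10 × 23.9) = 21.86 m/s

v = 21.9 m/s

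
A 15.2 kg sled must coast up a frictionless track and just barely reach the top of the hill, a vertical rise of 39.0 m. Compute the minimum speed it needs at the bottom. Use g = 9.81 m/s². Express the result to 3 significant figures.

At the top it is momentarily at rest, so all KE converts to PE: ½mv² = mgh
v = √(2gh) = √(2 × 9.81 × 39.0) = 27.66 m/s

v = 27.7 m/s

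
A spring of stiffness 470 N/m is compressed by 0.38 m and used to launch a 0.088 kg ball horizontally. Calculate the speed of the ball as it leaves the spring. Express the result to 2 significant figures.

Spring PE converts entirely to kinetic energy: ½kx² = ½mv²
v = x√(k/m) = 0.38 × √(470/0.088) = 27.77 m/s

v = 28 m/s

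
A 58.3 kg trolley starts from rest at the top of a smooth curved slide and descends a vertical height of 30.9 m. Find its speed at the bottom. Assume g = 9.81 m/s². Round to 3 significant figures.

v = 24.6 m/s

Energy conservation between the two points: mgh = ½mv²
The mass cancels from both sides.
v = √(2gh) = √(2 × 9.81 × 30.9) = √606.26 = 24.62 m/s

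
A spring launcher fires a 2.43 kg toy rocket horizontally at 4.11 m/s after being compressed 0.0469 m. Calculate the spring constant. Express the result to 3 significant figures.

Energy stored in the spring equals the launch KE: ½kx² = ½mv²
k = mv²/x² = (2.43)(4.11)²/(0.0469)² = 18661 N/m

k = 18700 N/m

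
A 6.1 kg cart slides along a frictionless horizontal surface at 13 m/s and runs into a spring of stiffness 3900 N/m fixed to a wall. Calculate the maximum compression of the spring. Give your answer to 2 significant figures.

x = 0.51 m

All KE is stored as spring PE at maximum compression: ½mv² = ½kx²
x = v√(m/k) = 13 × √(6.1/3900) = 0.5141 m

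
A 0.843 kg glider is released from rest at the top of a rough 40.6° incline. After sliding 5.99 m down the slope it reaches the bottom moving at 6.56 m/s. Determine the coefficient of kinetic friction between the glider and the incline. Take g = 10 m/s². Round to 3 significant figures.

mgh = ½mv² + μ_k (mg cosθ) L, with h = L sinθ
mgL sinθ = 32.861 J; ½mv² = 18.139 J
W_f = 32.861 − 18.139 = 14.72 J
μ_k = W_f/(mg cosθ · L) = 14.72/(6.401 × 5.99) = 0.3840

μ_k = 0.384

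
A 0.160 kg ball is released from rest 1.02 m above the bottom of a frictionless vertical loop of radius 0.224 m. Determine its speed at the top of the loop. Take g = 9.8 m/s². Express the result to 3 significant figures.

Energy conservation: mgh = ½mv_top² + mg(2r)
v_top² = 2g(h − 2r) = 2(9.8)(1.02 − 0.4480) = 11.21
v_top = 3.348 m/s

v = 3.35 m/s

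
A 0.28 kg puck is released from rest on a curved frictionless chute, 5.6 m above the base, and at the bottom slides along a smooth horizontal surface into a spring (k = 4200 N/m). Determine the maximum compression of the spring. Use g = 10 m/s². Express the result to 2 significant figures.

x = 0.086 m

Energy conservation (no friction) from release to max compression: mgh = ½kx²
x = √(2mgh/k) = √(2 × 0.28 × 10 × 5.6 / 4200) = 0.08641 m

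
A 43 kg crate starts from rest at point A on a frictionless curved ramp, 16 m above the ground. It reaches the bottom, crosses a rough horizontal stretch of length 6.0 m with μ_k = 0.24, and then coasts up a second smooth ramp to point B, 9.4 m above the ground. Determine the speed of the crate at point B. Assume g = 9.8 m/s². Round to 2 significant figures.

Energy at A: mgh₁ = (43)(9.8)(16) = 6742.4 J
Friction loss: W_f = μ_k mg d = 606.8 J
At B: ½mv² + mgh₂ = mgh₁ − W_f
½mv² = 6742.4 − 606.8 − 3961.2 = 2174.4 J
v = √(2 × 2174.4/43) = 10.06 m/s

v = 10 m/s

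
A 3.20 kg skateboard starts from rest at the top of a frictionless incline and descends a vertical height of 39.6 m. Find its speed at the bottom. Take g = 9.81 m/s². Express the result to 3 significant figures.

v = 27.9 m/s

By conservation of mechanical energy, mgh = ½mv²
v = √(2gh) = √(2 × 9.81 × 39.6) = √776.95 = 27.87 m/s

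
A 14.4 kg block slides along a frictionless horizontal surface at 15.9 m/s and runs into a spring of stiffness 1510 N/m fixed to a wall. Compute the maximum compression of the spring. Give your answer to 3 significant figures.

x = 1.55 m

At max compression the block is momentarily at rest: ½mv² = ½kx²
x = v√(m/k) = 15.9 × √(14.4/1510) = 1.553 m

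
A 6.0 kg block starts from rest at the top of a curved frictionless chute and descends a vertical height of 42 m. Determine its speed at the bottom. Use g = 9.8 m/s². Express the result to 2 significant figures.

By conservation of mechanical energy, mgh = ½mv²
The mass cancels from both sides.
v = √(2gh) = √(2 × 9.8 × 42) = √823.20 = 28.69 m/s

v = 29 m/s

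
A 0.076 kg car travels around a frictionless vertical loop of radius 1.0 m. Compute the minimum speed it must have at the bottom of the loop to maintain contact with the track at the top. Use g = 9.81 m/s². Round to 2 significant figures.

At the top: mg = mv_top²/r ⇒ v_top² = gr = 9.810 m²/s²
Energy from bottom to top (height 2r): ½mv_bot² = ½mv_top² + mg(2r)
v_bot² = gr + 4gr = 5gr = 49.05
v_bot = √(5gr) = 7.004 m/s

v = 7.0 m/s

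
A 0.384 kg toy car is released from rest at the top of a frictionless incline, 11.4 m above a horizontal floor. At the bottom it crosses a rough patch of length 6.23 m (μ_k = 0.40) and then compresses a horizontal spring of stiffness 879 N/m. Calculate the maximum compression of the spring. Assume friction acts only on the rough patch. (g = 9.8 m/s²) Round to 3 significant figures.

Initial energy: E₁ = mgh = (0.384)(9.8)(11.4) = 42.900 J
Friction removes W_f = μ_k mg d = (0.40)(0.384)(9.8)(6.23) = 9.378 J
Energy reaching the spring: E = 42.900 − 9.378 = 33.523 J
At max compression ½kx² = E ⇒ x = √(2E/k) = √(2 × 33.523/879) = 0.2762 m

x = 0.276 m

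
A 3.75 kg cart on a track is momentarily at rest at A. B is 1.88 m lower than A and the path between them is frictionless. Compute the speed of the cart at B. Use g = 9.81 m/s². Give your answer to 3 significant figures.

By conservation of mechanical energy, mgh = ½mv²
v = √(2gh) = √(2 × 9.81 × 1.88) = √36.886 = 6.073 m/s

v = 6.07 m/s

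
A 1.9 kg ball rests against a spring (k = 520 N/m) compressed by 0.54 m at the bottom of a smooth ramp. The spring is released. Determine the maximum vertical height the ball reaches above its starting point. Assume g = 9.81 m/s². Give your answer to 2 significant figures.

All spring PE becomes gravitational PE at the highest point: ½kx² = mgh
h = kx²/(2mg) = (520)(0.54)²/(2 × 1.9 × 9.81) = 4.068 m

h = 4.1 m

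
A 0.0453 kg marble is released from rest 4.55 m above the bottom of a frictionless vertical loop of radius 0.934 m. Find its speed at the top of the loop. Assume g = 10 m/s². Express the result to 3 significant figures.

Energy conservation: mgh = ½mv_top² + mg(2r)
v_top² = 2g(h − 2r) = 2(10)(4.55 − 1.868) = 53.64
v_top = 7.324 m/s

v = 7.32 m/s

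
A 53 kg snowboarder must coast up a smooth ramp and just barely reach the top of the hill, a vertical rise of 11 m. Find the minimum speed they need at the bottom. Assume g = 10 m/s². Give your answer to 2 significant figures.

v = 15 m/s

At the top they are momentarily at rest, so all KE converts to PE: ½mv² = mgh
v = √(2gh) = √(2 × 10 × 11) = 14.83 m/s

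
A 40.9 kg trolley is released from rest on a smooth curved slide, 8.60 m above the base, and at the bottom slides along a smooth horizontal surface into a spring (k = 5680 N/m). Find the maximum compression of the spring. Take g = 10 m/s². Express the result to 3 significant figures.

x = 1.11 m

Gravitational PE at the top equals spring PE at max compression: mgh = ½kx²
x = √(2mgh/k) = √(2 × 40.9 × 10 × 8.60 / 5680) = 1.113 m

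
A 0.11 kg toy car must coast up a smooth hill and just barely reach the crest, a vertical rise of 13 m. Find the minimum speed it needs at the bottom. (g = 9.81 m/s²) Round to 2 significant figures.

At the top it is momentarily at rest, so all KE converts to PE: ½mv² = mgh
v = √(2gh) = √(2 × 9.81 × 13) = 15.97 m/s

v = 16 m/s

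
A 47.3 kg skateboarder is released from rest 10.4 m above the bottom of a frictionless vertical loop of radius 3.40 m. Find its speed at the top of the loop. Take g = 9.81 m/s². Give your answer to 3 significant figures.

v = 8.40 m/s

Energy conservation: mgh = ½mv_top² + mg(2r)
v_top² = 2g(h − 2r) = 2(9.81)(10.4 − 6.800) = 70.63
v_top = 8.404 m/s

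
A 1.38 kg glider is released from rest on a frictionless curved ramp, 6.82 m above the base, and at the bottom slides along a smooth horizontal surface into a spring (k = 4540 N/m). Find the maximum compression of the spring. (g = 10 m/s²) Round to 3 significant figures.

At max compression the glider is momentarily at rest: mgh = ½kx²
x = √(2mgh/k) = √(2 × 1.38 × 10 × 6.82 / 4540) = 0.2036 m

x = 0.204 m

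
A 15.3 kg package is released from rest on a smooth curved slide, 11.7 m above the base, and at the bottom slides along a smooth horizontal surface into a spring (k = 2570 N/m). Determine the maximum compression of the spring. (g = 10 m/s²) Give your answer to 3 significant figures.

At max compression the package is momentarily at rest: mgh = ½kx²
x = √(2mgh/k) = √(2 × 15.3 × 10 × 11.7 / 2570) = 1.180 m

x = 1.18 m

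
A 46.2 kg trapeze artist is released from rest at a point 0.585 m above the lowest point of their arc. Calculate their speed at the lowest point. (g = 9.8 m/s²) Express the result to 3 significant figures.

By conservation of mechanical energy, mgh = ½mv²
v = √(2gh) = √(2 × 9.8 × 0.585) = √11.466 = 3.386 m/s

v = 3.39 m/s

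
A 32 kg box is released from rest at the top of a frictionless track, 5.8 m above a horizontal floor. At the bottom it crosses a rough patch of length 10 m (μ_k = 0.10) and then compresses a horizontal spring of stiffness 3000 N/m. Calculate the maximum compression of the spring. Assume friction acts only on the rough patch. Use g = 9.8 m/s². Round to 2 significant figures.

Initial energy: E₁ = mgh = (32)(9.8)(5.8) = 1818.9 J
Friction removes W_f = μ_k mg d = (0.10)(32)(9.8)(10) = 313.6 J
Energy reaching the spring: E = 1818.9 − 313.6 = 1505.3 J
At max compression ½kx² = E ⇒ x = √(2E/k) = √(2 × 1505.3/3000) = 1.002 m

x = 1.0 m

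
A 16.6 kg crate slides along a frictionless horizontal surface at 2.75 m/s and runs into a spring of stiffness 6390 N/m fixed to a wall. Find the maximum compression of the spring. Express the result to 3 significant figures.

x = 0.140 m

Conservation of energy between contact and max compression: ½mv² = ½kx²
x = v√(m/k) = 2.75 × √(16.6/6390) = 0.1402 m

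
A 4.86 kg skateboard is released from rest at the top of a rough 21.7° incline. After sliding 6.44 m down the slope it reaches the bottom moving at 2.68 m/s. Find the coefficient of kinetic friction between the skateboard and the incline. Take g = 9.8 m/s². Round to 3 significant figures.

μ_k = 0.337

Energy balance down the incline: mg L sinθ − ½mv² = μ_k (mg cosθ) L
mgL sinθ = 113.41 J; ½mv² = 17.453 J
W_f = 113.41 − 17.453 = 95.96 J
μ_k = W_f/(mg cosθ · L) = 95.96/(44.25 × 6.44) = 0.3367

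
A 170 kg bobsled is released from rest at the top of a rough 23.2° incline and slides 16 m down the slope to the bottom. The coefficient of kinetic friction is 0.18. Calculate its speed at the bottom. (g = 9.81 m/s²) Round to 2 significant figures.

v = 8.5 m/s

Taking the bottom as reference, mgh = ½mv² + μ_k N L with h = L sinθ, N = mg cosθ:
mgh = mgL sinθ = (170)(9.81)(16)sin23.2° = 10512 J
W_f = μ_k mg cosθ · L = (0.18)(170)(9.81)cos23.2°·16 = 4415 J
½mv² = 10512 − 4415 = 6097.0 J
v = √(2 × 6097.0/170) = 8.469 m/s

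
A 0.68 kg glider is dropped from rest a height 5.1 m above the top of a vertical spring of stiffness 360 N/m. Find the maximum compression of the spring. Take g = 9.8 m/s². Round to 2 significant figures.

x = 0.45 m

Measuring PE from the top of the relaxed spring, at max compression the glider has dropped H + x with zero KE, so:
mg(H + x) = ½kx²
½(360)x² − (0.68)(9.8)x − (0.68)(9.8)(5.1) = 0
180.0x² − 6.664x − 33.99 = 0
x = [6.664 + √(44.41 + 24470)]/(2 × 180.0) = 0.4534 m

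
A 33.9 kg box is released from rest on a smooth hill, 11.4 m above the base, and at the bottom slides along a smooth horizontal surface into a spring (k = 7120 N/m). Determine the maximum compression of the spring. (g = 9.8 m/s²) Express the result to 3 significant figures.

Gravitational PE at the top equals spring PE at max compression: mgh = ½kx²
x = √(2mgh/k) = √(2 × 33.9 × 9.8 × 11.4 / 7120) = 1.031 m

x = 1.03 m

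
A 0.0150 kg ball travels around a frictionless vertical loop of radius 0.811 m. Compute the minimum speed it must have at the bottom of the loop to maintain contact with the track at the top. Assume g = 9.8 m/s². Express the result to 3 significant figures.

At the top: mg = mv_top²/r ⇒ v_top² = gr = 7.948 m²/s²
Energy from bottom to top (height 2r): ½mv_bot² = ½mv_top² + mg(2r)
v_bot² = gr + 4gr = 5gr = 39.74
v_bot = √(5gr) = 6.304 m/s

v = 6.30 m/s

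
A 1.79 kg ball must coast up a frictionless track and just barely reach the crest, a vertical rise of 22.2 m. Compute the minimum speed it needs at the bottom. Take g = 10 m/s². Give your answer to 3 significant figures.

v = 21.1 m/s

At the top it is momentarily at rest, so all KE converts to PE: ½mv² = mgh
v = √(2gh) = √(2 × 10 × 22.2) = 21.07 m/s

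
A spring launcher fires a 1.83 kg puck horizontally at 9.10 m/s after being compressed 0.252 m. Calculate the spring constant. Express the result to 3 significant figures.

k = 2390 N/m

½kx² = ½mv²
k = mv²/x² = (1.83)(9.10)²/(0.252)² = 2386 N/m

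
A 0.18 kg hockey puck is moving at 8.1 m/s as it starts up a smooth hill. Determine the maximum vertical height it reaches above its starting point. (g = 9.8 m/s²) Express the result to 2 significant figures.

h = 3.3 m

Setting KE at the bottom equal to PE gained: ½mv² = mgh
h = v²/(2g) = 8.1²/(2 × 9.8) = 3.347 m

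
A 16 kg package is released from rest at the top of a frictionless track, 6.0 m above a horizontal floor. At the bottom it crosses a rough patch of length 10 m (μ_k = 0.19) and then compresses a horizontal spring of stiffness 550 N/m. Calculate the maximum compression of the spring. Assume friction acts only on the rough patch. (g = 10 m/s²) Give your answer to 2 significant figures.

x = 1.5 m

Initial energy: E₁ = mgh = (16)(10)(6.0) = 960.00 J
Friction removes W_f = μ_k mg d = (0.19)(16)(10)(10) = 304.0 J
Energy reaching the spring: E = 960.00 − 304.0 = 656.00 J
At max compression ½kx² = E ⇒ x = √(2E/k) = √(2 × 656.00/550) = 1.544 m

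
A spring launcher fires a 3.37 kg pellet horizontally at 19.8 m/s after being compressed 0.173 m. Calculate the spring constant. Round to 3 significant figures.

Spring PE at full compression equals KE at release: ½kx² = ½mv²
k = mv²/x² = (3.37)(19.8)²/(0.173)² = 44144 N/m

k = 44100 N/m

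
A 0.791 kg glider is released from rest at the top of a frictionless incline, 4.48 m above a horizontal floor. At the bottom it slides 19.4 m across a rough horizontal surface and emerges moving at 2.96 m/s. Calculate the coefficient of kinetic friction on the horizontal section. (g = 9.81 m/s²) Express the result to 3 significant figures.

Energy bookkeeping (friction removes W_f = μ_k N d):
mgh = ½mv² + μ_k m g d
mgh = 34.764 J; ½mv² = 3.4652 J
W_f = 34.764 − 3.4652 = 31.30 J
μ_k = W_f/(mg·d) = 31.30/(7.760 × 19.4) = 0.2079

μ_k = 0.208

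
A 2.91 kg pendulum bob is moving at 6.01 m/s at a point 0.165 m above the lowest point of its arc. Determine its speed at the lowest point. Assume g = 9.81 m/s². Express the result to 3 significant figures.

By conservation of mechanical energy, ½mv₀² + mgh = ½mv²
v² = v₀² + 2gh = (6.01)² + 2(9.81)(0.165) = 39.357
v = √39.357 = 6.274 m/s

v = 6.27 m/s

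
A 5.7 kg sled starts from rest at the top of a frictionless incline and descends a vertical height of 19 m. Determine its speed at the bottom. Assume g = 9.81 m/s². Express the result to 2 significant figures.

v = 19 m/s

By conservation of mechanical energy, mgh = ½mv²
v = √(2gh) = √(2 × 9.81 × 19) = √372.78 = 19.31 m/s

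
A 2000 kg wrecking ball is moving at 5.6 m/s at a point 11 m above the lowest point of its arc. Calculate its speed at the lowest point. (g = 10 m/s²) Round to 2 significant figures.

v = 16 m/s

Equating total energy at the two states: ½mv₀² + mgh = ½mv²
v² = v₀² + 2gh = (5.6)² + 2(10)(11) = 251.36
v = √251.36 = 15.85 m/s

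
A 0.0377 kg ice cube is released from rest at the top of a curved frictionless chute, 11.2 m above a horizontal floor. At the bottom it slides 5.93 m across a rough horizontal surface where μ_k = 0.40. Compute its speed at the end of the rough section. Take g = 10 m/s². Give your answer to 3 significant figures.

Energy at the top = energy at the end + work done against friction:
mgh = ½mv² + μ_k m g d
W_f = μ_k mg d = (0.40)(0.0377)(10)(5.93) = 0.8942 J
½mv² = mgh − W_f = 4.2224 − 0.8942 = 3.3282 J
v = √(2 × 3.3282/0.0377) = 13.29 m/s

v = 13.3 m/s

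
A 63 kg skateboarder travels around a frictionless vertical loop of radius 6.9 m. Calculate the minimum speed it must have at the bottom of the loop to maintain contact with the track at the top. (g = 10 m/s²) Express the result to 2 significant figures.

v = 19 m/s

At the top: mg = mv_top²/r ⇒ v_top² = gr = 69.00 m²/s²
Energy from bottom to top (height 2r): ½mv_bot² = ½mv_top² + mg(2r)
v_bot² = gr + 4gr = 5gr = 345.0
v_bot = √(5gr) = 18.57 m/s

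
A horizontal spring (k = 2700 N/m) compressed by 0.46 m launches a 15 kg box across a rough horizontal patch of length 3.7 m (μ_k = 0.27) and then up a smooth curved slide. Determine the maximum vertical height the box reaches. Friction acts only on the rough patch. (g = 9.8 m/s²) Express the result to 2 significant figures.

Spring energy: E₀ = ½kx² = ½(2700)(0.46)² = 285.66 J
Friction: W_f = μ_k mg d = (0.27)(15)(9.8)(3.7) = 146.9 J
Energy at base of ramp: E = 285.66 − 146.9 = 138.81 J
At max height all remaining energy is PE: mgh = E ⇒ h = E/(mg) = 138.81/(15 × 9.8) = 0.9443 m

h = 0.94 m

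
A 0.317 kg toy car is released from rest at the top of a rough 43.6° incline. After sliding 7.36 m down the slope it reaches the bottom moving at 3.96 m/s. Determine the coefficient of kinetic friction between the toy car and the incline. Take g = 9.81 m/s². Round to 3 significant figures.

mgh = ½mv² + μ_k (mg cosθ) L, with h = L sinθ
mgL sinθ = 15.784 J; ½mv² = 2.4855 J
W_f = 15.784 − 2.4855 = 13.30 J
μ_k = W_f/(mg cosθ · L) = 13.30/(2.252 × 7.36) = 0.8023

μ_k = 0.802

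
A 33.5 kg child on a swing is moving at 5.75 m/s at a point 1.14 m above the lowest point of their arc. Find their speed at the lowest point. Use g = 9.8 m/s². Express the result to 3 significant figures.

v = 7.44 m/s

Mechanical energy is conserved (no friction): ½mv₀² + mgh = ½mv²
v² = v₀² + 2gh = (5.75)² + 2(9.8)(1.14) = 55.407
v = √55.407 = 7.444 m/s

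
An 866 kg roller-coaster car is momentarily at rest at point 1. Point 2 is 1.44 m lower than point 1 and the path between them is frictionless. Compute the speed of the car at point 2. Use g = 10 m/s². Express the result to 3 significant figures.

Equating total energy at the two states: mgh = ½mv²
The mass cancels from both sides.
v = √(2gh) = √(2 × 10 × 1.44) = √28.800 = 5.367 m/s

v = 5.37 m/s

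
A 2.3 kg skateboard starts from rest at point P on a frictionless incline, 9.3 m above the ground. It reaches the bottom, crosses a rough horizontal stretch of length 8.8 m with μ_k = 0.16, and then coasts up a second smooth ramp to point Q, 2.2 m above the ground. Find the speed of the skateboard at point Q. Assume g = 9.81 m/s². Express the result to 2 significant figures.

v = 11 m/s

Energy at P: mgh₁ = (2.3)(9.81)(9.3) = 209.84 J
Friction loss: W_f = μ_k mg d = 31.77 J
At Q: ½mv² + mgh₂ = mgh₁ − W_f
½mv² = 209.84 − 31.77 − 49.639 = 128.43 J
v = √(2 × 128.43/2.3) = 10.57 m/s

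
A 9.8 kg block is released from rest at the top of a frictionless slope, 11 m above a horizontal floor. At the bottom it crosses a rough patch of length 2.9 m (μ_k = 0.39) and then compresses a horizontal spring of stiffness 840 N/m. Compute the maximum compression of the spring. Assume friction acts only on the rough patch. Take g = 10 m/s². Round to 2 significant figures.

x = 1.5 m

Initial energy: E₁ = mgh = (9.8)(10)(11) = 1078.0 J
Friction removes W_f = μ_k mg d = (0.39)(9.8)(10)(2.9) = 110.8 J
Energy reaching the spring: E = 1078.0 − 110.8 = 967.16 J
At max compression ½kx² = E ⇒ x = √(2E/k) = √(2 × 967.16/840) = 1.517 m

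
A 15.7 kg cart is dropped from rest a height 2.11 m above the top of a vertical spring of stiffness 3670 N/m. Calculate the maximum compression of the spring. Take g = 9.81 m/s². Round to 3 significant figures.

Take the reference level at the top of the uncompressed spring. At max compression the cart has fallen H + x and is momentarily at rest:
mg(H + x) = ½kx²
½(3670)x² − (15.7)(9.81)x − (15.7)(9.81)(2.11) = 0
1835x² − 154.0x − 325.0 = 0
x = [154.0 + √(23721 + 2.3853e+06)]/(2 × 1835) = 0.4649 m

x = 0.465 m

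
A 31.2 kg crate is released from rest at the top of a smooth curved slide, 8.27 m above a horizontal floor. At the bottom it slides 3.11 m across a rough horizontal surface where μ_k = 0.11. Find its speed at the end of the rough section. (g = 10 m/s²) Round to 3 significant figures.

Energy bookkeeping (friction removes W_f = μ_k N d):
mgh = ½mv² + μ_k m g d
W_f = μ_k mg d = (0.11)(31.2)(10)(3.11) = 106.7 J
½mv² = mgh − W_f = 2580.2 − 106.7 = 2473.5 J
v = √(2 × 2473.5/31.2) = 12.59 m/s

v = 12.6 m/s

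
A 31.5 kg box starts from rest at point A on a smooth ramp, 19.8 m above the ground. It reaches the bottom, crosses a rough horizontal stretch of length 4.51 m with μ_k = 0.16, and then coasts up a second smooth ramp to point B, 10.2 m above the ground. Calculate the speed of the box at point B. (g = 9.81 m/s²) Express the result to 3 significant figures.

v = 13.2 m/s

Energy at A: mgh₁ = (31.5)(9.81)(19.8) = 6118.5 J
Friction loss: W_f = μ_k mg d = 223.0 J
At B: ½mv² + mgh₂ = mgh₁ − W_f
½mv² = 6118.5 − 223.0 − 3152.0 = 2743.6 J
v = √(2 × 2743.6/31.5) = 13.20 m/s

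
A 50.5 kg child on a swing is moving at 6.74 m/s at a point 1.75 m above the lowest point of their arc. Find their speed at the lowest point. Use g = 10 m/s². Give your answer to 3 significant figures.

Mechanical energy is conserved (no friction): ½mv₀² + mgh = ½mv²
The mass cancels from both sides.
v² = v₀² + 2gh = (6.74)² + 2(10)(1.75) = 80.428
v = √80.428 = 8.968 m/s

v = 8.97 m/s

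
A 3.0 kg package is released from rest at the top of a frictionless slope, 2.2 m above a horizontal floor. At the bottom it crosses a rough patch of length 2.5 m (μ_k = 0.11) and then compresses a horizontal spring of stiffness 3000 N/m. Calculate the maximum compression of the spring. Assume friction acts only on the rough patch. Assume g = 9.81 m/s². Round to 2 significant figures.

Initial energy: E₁ = mgh = (3.0)(9.81)(2.2) = 64.746 J
Friction removes W_f = μ_k mg d = (0.11)(3.0)(9.81)(2.5) = 8.093 J
Energy reaching the spring: E = 64.746 − 8.093 = 56.653 J
At max compression ½kx² = E ⇒ x = √(2E/k) = √(2 × 56.653/3000) = 0.1943 m

x = 0.19 m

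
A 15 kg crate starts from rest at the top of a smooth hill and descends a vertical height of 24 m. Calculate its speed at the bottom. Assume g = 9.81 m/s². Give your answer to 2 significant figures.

Equating total energy at the two states: mgh = ½mv²
The mass cancels from both sides.
v = √(2gh) = √(2 × 9.81 × 24) = √470.88 = 21.70 m/s

v = 22 m/s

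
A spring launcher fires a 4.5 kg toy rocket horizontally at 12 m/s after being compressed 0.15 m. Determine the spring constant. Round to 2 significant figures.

½kx² = ½mv²
k = mv²/x² = (4.5)(12)²/(0.15)² = 28800 N/m

k = 29000 N/m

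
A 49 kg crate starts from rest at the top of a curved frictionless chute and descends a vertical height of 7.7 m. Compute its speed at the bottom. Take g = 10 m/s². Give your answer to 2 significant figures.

Equating total energy at the two states: mgh = ½mv²
v = √(2gh) = √(2 × 10 × 7.7) = √154.00 = 12.41 m/s

v = 12 m/s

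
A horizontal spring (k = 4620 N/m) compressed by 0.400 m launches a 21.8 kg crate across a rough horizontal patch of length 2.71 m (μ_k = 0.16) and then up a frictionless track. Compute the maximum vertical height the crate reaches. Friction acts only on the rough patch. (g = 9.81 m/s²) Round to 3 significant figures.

Spring energy: E₀ = ½kx² = ½(4620)(0.400)² = 369.60 J
Friction: W_f = μ_k mg d = (0.16)(21.8)(9.81)(2.71) = 92.73 J
Energy at base of ramp: E = 369.60 − 92.73 = 276.87 J
At max height all remaining energy is PE: mgh = E ⇒ h = E/(mg) = 276.87/(21.8 × 9.81) = 1.295 m

h = 1.29 m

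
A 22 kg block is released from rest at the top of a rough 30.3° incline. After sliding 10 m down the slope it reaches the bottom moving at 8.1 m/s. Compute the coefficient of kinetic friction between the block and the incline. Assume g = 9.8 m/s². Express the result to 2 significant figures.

μ_k = 0.20

The energy dissipated by friction is the PE lost minus the KE gained:
mgL sinθ = 1087.8 J; ½mv² = 721.71 J
W_f = 1087.8 − 721.71 = 366.1 J
μ_k = W_f/(mg cosθ · L) = 366.1/(186.1 × 10) = 0.1966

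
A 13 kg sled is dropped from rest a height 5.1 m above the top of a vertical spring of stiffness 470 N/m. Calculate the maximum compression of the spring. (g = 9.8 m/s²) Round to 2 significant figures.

Take the reference level at the top of the uncompressed spring. At max compression the sled has fallen H + x and is momentarily at rest:
mg(H + x) = ½kx²
½(470)x² − (13)(9.8)x − (13)(9.8)(5.1) = 0
235.0x² − 127.4x − 649.7 = 0
x = [127.4 + √(16231 + 610756)]/(2 × 235.0) = 1.956 m

x = 2.0 m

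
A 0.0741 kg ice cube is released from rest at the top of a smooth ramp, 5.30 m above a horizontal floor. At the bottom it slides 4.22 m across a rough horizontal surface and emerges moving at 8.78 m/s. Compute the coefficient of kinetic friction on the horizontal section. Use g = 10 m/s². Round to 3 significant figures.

μ_k = 0.343

Applying the work–energy principle:
mgh = ½mv² + μ_k m g d
mgh = 3.9273 J; ½mv² = 2.8561 J
W_f = 3.9273 − 2.8561 = 1.071 J
μ_k = W_f/(mg·d) = 1.071/(0.7410 × 4.22) = 0.3426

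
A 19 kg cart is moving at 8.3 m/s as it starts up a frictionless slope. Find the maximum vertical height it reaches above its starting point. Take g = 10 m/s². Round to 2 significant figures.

h = 3.4 m

By energy conservation, ½mv² = mgh
h = v²/(2g) = 8.3²/(2 × 10) = 3.445 m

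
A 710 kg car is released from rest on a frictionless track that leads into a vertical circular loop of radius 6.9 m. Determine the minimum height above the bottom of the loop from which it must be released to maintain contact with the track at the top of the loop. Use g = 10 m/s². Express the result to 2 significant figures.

h = 17 m

At the top, for minimum speed gravity alone supplies the centripetal force: mg = mv_top²/r ⇒ v_top² = gr = 69.00 m²/s²
Energy conservation from release height h to the top (height 2r): mgh = ½mv_top² + mg(2r)
h = v_top²/(2g) + 2r = r/2 + 2r = 5r/2 = 17.25 m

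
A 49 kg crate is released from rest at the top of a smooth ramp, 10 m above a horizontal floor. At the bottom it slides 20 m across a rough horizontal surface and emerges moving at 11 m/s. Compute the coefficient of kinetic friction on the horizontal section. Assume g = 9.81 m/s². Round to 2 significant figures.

μ_k = 0.19

Energy at the top = energy at the end + work done against friction:
mgh = ½mv² + μ_k m g d
mgh = 4806.9 J; ½mv² = 2964.5 J
W_f = 4806.9 − 2964.5 = 1842 J
μ_k = W_f/(mg·d) = 1842/(480.7 × 20) = 0.1916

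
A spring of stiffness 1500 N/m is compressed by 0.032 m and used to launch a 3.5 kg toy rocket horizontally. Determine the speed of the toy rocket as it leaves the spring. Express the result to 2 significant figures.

v = 0.66 m/s

Spring PE converts entirely to kinetic energy: ½kx² = ½mv²
v = x√(k/m) = 0.032 × √(1500/3.5) = 0.6625 m/s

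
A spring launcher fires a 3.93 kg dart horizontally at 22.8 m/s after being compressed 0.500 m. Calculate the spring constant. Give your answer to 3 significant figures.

k = 8170 N/m

Energy stored in the spring equals the launch KE: ½kx² = ½mv²
k = mv²/x² = (3.93)(22.8)²/(0.500)² = 8172 N/m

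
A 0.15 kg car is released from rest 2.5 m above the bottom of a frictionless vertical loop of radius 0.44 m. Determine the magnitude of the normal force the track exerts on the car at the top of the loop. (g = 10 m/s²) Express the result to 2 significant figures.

Energy from release to top (height 2r): mgh = ½mv_top² + mg(2r)
v_top² = 2g(h − 2r) = 2(10)(2.5 − 0.8800) = 32.400 m²/s²
At the top, both N and weight point toward the centre: N + mg = mv_top²/r
N = m(v_top²/r − g) = 0.15(32.400/0.44 − 10) = 9.545 N

N = 9.5 N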